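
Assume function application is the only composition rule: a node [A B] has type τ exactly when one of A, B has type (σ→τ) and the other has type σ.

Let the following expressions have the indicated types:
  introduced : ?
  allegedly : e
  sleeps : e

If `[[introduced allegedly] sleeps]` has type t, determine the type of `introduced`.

(e→(e→t))

At [[introduced allegedly] sleeps] (required: t): sleeps is e, which is not a function with range t; hence [introduced allegedly] is the functor — type (e→t).
At [introduced allegedly] (required: (e→t)): allegedly is e, which is not a function with range (e→t); hence introduced is the functor — type (e→(e→t)).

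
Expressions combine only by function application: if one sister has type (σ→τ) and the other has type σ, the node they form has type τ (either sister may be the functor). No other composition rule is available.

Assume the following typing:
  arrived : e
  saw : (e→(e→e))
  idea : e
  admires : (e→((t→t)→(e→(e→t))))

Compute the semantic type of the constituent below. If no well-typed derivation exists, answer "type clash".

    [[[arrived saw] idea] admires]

[arrived saw]: functor saw : (e→(e→e)), argument arrived : e; result (e→e).
[[arrived saw] idea]: functor [arrived saw] : (e→e), argument idea : e; result e.
[[[arrived saw] idea] admires]: functor admires : (e→((t→t)→(e→(e→t)))), argument [[arrived saw] idea] : e; result ((t→t)→(e→(e→t))).

((t→t)→(e→(e→t)))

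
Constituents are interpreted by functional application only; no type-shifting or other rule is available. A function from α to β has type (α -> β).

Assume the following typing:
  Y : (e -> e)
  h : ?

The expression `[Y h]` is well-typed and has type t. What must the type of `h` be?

((e -> e) -> t)

[Y h] is required to be t. Y : (e -> e) cannot yield t as functor, so h : ((e -> e) -> t).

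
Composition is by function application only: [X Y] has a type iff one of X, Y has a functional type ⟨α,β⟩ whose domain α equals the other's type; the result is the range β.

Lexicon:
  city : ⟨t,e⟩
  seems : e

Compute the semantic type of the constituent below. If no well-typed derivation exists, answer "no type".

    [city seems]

no type

[city seems]: ⟨t,e⟩ and e cannot combine by function application — type clash.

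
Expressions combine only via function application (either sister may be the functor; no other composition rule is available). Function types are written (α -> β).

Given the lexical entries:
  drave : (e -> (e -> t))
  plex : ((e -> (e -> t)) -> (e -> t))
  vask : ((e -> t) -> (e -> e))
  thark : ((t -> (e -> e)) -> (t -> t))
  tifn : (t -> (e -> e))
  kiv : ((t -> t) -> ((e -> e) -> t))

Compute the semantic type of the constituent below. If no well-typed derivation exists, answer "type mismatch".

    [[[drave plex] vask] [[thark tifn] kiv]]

[drave plex]: ((e -> (e -> t)) -> (e -> t)) applied to (e -> (e -> t)) yields (e -> t).
[[drave plex] vask]: ((e -> t) -> (e -> e)) applied to (e -> t) yields (e -> e).
[thark tifn]: ((t -> (e -> e)) -> (t -> t)) applied to (t -> (e -> e)) yields (t -> t).
[[thark tifn] kiv]: ((t -> t) -> ((e -> e) -> t)) applied to (t -> t) yields ((e -> e) -> t).
[[[drave plex] vask] [[thark tifn] kiv]]: ((e -> e) -> t) applied to (e -> e) yields t.

t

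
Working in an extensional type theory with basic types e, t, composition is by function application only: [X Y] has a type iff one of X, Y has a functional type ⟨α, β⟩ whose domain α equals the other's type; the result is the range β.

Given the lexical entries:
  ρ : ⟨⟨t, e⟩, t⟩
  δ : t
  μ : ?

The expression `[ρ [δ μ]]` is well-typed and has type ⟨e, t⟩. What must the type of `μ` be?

⟨t, ⟨⟨⟨t, e⟩, t⟩, ⟨e, t⟩⟩⟩

[ρ [δ μ]] must have type ⟨e, t⟩. The sister ρ has type ⟨⟨t, e⟩, t⟩; that is not a function onto ⟨e, t⟩, so [δ μ] must be the functor, of type ⟨⟨⟨t, e⟩, t⟩, ⟨e, t⟩⟩.
[δ μ] must have type ⟨⟨⟨t, e⟩, t⟩, ⟨e, t⟩⟩. The sister δ has type t; that is not a function onto ⟨⟨⟨t, e⟩, t⟩, ⟨e, t⟩⟩, so μ must be the functor, of type ⟨t, ⟨⟨⟨t, e⟩, t⟩, ⟨e, t⟩⟩⟩.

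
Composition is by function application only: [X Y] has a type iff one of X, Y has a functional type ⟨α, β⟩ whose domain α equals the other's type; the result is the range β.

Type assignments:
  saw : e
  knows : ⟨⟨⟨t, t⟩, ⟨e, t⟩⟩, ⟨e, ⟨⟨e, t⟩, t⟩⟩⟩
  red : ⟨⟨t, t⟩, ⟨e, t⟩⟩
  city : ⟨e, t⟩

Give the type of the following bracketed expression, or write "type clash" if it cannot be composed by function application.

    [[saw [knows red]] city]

[knows red] — knows of type ⟨⟨⟨t, t⟩, ⟨e, t⟩⟩, ⟨e, ⟨⟨e, t⟩, t⟩⟩⟩ combines with red of type ⟨⟨t, t⟩, ⟨e, t⟩⟩: type ⟨e, ⟨⟨e, t⟩, t⟩⟩.
[saw [knows red]] — [knows red] of type ⟨e, ⟨⟨e, t⟩, t⟩⟩ combines with saw of type e: type ⟨⟨e, t⟩, t⟩.
[[saw [knows red]] city] — [saw [knows red]] of type ⟨⟨e, t⟩, t⟩ combines with city of type ⟨e, t⟩: type t.

t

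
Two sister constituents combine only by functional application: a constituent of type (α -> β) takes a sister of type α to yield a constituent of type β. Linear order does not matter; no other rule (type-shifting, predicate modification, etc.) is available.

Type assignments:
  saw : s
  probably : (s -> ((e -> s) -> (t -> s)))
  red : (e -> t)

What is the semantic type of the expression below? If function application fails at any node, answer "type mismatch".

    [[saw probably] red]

At [saw probably], probably : (s -> ((e -> s) -> (t -> s))) takes saw : s, giving ((e -> s) -> (t -> s)).
[[saw probably] red]: ((e -> s) -> (t -> s)) and (e -> t) cannot combine by function application — type clash.

type mismatch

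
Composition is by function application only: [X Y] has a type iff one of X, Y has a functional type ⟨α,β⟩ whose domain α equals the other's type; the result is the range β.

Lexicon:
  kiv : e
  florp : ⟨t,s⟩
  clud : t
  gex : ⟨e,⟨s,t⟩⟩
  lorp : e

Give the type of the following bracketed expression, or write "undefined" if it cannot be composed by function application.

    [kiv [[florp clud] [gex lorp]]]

[florp clud]: florp is ⟨t,s⟩, clud is t; result s.
[gex lorp]: gex is ⟨e,⟨s,t⟩⟩, lorp is e; result ⟨s,t⟩.
[[florp clud] [gex lorp]]: [gex lorp] is ⟨s,t⟩, [florp clud] is s; result t.
At [kiv [[florp clud] [gex lorp]]]: neither e nor t can take the other as argument; the node is ill-typed.

undefined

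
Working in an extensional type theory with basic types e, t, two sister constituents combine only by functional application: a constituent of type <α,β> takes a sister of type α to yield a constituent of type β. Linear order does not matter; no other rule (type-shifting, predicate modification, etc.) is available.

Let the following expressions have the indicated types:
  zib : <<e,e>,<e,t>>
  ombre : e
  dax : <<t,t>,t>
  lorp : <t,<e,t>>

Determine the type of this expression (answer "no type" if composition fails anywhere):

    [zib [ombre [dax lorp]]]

no type

At [dax lorp]: neither <<t,t>,t> nor <t,<e,t>> can take the other as argument; the node is ill-typed.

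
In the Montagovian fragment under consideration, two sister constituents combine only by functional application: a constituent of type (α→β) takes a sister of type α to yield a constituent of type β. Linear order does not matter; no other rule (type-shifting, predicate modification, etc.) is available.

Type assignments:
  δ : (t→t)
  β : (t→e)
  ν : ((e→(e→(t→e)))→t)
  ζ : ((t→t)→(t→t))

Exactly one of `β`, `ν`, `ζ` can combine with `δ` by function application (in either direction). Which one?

ζ

β : (t→e) — δ needs t; β needs t; neither fits.
ν : ((e→(e→(t→e)))→t) — δ needs t; ν needs (e→(e→(t→e))); neither fits.
ζ — combines: ζ : ((t→t)→(t→t)) takes δ : (t→t) as argument, giving (t→t).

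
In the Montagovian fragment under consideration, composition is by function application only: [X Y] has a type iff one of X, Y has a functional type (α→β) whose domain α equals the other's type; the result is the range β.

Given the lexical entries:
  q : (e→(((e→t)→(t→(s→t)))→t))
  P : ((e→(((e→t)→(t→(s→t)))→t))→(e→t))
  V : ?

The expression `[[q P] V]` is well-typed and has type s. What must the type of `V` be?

At [[q P] V] (required: s): [q P] is (e→t), which is not a function with range s; hence V is the functor — type ((e→t)→s).

((e→t)→s)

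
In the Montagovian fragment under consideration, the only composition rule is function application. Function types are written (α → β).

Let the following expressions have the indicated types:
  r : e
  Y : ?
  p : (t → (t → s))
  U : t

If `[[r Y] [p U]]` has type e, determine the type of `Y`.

(e → ((t → s) → e))

For [[r Y] [p U]] to have type e with [p U] of type (t → s), [r Y] must be the function: [r Y] : ((t → s) → e).
For [r Y] to have type ((t → s) → e) with r of type e, Y must be the function: Y : (e → ((t → s) → e)).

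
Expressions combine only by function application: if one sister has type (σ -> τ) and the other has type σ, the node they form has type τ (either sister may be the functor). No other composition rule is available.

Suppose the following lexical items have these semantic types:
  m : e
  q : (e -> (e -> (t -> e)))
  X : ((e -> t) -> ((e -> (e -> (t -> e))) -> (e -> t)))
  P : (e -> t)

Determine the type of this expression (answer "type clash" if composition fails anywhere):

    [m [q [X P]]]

t

[X P] — X of type ((e -> t) -> ((e -> (e -> (t -> e))) -> (e -> t))) combines with P of type (e -> t): type ((e -> (e -> (t -> e))) -> (e -> t)).
[q [X P]] — [X P] of type ((e -> (e -> (t -> e))) -> (e -> t)) combines with q of type (e -> (e -> (t -> e))): type (e -> t).
[m [q [X P]]] — [q [X P]] of type (e -> t) combines with m of type e: type t.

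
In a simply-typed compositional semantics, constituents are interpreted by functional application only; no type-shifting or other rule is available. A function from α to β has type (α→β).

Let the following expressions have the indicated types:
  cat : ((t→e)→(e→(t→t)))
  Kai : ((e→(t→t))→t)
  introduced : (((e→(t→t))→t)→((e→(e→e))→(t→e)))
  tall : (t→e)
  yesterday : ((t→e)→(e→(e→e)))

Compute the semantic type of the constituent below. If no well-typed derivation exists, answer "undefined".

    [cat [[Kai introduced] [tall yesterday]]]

At [Kai introduced], introduced : (((e→(t→t))→t)→((e→(e→e))→(t→e))) takes Kai : ((e→(t→t))→t), giving ((e→(e→e))→(t→e)).
At [tall yesterday], yesterday : ((t→e)→(e→(e→e))) takes tall : (t→e), giving (e→(e→e)).
At [[Kai introduced] [tall yesterday]], [Kai introduced] : ((e→(e→e))→(t→e)) takes [tall yesterday] : (e→(e→e)), giving (t→e).
At [cat [[Kai introduced] [tall yesterday]]], cat : ((t→e)→(e→(t→t))) takes [[Kai introduced] [tall yesterday]] : (t→e), giving (e→(t→t)).

(e→(t→t))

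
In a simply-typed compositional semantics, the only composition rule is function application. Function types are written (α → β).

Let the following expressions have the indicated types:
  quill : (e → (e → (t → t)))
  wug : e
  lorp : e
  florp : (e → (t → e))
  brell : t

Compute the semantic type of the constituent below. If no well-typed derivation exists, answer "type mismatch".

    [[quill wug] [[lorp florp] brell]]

(t → t)

[quill wug]: (e → (e → (t → t))) applied to e yields (e → (t → t)).
[lorp florp]: (e → (t → e)) applied to e yields (t → e).
[[lorp florp] brell]: (t → e) applied to t yields e.
[[quill wug] [[lorp florp] brell]]: (e → (t → t)) applied to e yields (t → t).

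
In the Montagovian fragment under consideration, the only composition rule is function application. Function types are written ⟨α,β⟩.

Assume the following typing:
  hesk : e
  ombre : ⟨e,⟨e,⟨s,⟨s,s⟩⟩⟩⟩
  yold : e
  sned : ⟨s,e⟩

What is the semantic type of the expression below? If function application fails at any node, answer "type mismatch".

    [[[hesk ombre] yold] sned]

[hesk ombre]: ⟨e,⟨e,⟨s,⟨s,s⟩⟩⟩⟩ applied to e yields ⟨e,⟨s,⟨s,s⟩⟩⟩.
[[hesk ombre] yold]: ⟨e,⟨s,⟨s,s⟩⟩⟩ applied to e yields ⟨s,⟨s,s⟩⟩.
[[[hesk ombre] yold] sned]: ⟨s,⟨s,s⟩⟩ with ⟨s,e⟩ — neither is a function whose domain matches the other; composition fails here.

type mismatch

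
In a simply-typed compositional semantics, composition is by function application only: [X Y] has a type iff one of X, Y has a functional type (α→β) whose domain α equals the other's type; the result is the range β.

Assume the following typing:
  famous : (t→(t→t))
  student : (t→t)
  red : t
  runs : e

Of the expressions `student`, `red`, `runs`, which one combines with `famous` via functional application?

student : (t→t) — no; famous wants t, and student wants t.
red — combines: famous : (t→(t→t)) takes red : t as argument, giving (t→t).
runs : e — no; famous wants t, and runs wants nothing (atomic).

red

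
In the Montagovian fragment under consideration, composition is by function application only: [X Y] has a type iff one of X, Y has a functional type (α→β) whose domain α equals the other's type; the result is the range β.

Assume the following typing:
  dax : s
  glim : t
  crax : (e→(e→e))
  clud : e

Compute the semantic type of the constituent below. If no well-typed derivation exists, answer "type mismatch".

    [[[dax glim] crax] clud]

type mismatch

[dax glim]: s with t — neither is a function whose domain matches the other; composition fails here.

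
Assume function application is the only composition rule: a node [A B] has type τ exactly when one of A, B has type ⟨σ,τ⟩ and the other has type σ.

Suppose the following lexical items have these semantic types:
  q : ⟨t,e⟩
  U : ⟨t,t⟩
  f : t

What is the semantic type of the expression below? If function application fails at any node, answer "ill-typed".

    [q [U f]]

At [U f], U : ⟨t,t⟩ takes f : t, giving t.
At [q [U f]], q : ⟨t,e⟩ takes [U f] : t, giving e.

e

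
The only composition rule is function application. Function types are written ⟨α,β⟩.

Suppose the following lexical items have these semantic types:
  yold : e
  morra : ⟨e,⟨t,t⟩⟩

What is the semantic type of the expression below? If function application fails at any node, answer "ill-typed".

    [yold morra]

⟨t,t⟩

[yold morra] — morra of type ⟨e,⟨t,t⟩⟩ combines with yold of type e: type ⟨t,t⟩.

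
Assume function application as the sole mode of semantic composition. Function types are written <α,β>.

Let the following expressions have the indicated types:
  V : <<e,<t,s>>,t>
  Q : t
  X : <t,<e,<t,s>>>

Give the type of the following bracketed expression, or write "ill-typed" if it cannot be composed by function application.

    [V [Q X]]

t

At [Q X], X : <t,<e,<t,s>>> takes Q : t, giving <e,<t,s>>.
At [V [Q X]], V : <<e,<t,s>>,t> takes [Q X] : <e,<t,s>>, giving t.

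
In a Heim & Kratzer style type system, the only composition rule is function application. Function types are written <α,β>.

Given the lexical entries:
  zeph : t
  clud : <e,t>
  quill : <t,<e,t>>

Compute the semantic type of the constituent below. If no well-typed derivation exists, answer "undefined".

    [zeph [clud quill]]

At [clud quill]: neither <e,t> nor <t,<e,t>> can take the other as argument; the node is ill-typed.

undefined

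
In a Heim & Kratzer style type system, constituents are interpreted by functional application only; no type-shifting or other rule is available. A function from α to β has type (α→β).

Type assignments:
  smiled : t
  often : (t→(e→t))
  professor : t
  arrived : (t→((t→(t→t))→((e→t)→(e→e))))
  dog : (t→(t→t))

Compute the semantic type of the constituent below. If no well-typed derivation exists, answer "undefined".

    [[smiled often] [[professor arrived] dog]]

[smiled often]: often is (t→(e→t)), smiled is t; result (e→t).
[professor arrived]: arrived is (t→((t→(t→t))→((e→t)→(e→e)))), professor is t; result ((t→(t→t))→((e→t)→(e→e))).
[[professor arrived] dog]: [professor arrived] is ((t→(t→t))→((e→t)→(e→e))), dog is (t→(t→t)); result ((e→t)→(e→e)).
[[smiled often] [[professor arrived] dog]]: [[professor arrived] dog] is ((e→t)→(e→e)), [smiled often] is (e→t); result (e→e).

(e→e)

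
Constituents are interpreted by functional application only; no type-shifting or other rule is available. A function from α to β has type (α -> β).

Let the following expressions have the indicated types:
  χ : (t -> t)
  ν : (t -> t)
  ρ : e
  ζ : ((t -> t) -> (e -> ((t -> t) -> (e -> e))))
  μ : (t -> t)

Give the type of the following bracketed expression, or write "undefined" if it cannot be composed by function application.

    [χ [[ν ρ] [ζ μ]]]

[ν ρ]: (t -> t) with e — neither is a function whose domain matches the other; composition fails here.

undefined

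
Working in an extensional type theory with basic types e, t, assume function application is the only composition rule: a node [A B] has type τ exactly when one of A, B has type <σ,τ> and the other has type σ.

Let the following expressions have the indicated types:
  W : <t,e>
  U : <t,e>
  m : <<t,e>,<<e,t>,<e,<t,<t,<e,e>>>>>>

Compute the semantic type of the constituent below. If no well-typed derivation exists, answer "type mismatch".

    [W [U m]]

[U m]: functor m : <<t,e>,<<e,t>,<e,<t,<t,<e,e>>>>>>, argument U : <t,e>; result <<e,t>,<e,<t,<t,<e,e>>>>>.
At [W [U m]]: neither <t,e> nor <<e,t>,<e,<t,<t,<e,e>>>>> can take the other as argument; the node is ill-typed.

type mismatch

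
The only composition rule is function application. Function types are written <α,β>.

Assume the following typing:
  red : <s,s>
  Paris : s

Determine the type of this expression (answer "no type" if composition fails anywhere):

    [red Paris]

s

[red Paris]: <s,s> applied to s yields s.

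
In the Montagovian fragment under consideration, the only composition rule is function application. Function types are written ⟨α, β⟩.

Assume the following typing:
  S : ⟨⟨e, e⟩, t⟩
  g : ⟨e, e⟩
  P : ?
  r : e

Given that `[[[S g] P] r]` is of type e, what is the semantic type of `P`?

⟨t, ⟨e, e⟩⟩

For [[[S g] P] r] to have type e with r of type e, [[S g] P] must be the function: [[S g] P] : ⟨e, e⟩.
For [[S g] P] to have type ⟨e, e⟩ with [S g] of type t, P must be the function: P : ⟨t, ⟨e, e⟩⟩.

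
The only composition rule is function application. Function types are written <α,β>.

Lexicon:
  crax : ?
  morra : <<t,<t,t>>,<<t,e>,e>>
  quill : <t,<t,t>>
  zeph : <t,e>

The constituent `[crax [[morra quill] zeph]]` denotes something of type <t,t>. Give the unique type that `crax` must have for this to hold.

[crax [[morra quill] zeph]] is required to be <t,t>. [[morra quill] zeph] : e cannot yield <t,t> as functor, so crax : <e,<t,t>>.

<e,<t,t>>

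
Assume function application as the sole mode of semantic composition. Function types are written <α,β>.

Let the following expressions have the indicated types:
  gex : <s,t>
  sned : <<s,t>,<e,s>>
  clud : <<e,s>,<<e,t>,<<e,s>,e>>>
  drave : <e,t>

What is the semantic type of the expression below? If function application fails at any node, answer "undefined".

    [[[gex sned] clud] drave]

[gex sned]: sned is <<s,t>,<e,s>>, gex is <s,t>; result <e,s>.
[[gex sned] clud]: clud is <<e,s>,<<e,t>,<<e,s>,e>>>, [gex sned] is <e,s>; result <<e,t>,<<e,s>,e>>.
[[[gex sned] clud] drave]: [[gex sned] clud] is <<e,t>,<<e,s>,e>>, drave is <e,t>; result <<e,s>,e>.

<<e,s>,e>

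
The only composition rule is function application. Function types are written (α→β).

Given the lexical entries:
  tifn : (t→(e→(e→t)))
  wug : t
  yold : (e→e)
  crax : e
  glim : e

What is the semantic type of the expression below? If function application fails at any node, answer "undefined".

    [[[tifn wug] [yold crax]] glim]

t

[tifn wug] — tifn of type (t→(e→(e→t))) combines with wug of type t: type (e→(e→t)).
[yold crax] — yold of type (e→e) combines with crax of type e: type e.
[[tifn wug] [yold crax]] — [tifn wug] of type (e→(e→t)) combines with [yold crax] of type e: type (e→t).
[[[tifn wug] [yold crax]] glim] — [[tifn wug] [yold crax]] of type (e→t) combines with glim of type e: type t.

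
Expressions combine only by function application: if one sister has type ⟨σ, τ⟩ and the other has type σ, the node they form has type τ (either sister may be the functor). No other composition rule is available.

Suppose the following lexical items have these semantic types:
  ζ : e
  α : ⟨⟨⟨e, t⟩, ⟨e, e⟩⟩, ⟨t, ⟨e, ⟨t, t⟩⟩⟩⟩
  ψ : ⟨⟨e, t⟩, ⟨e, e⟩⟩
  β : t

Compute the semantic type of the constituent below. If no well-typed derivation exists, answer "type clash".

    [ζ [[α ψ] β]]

[α ψ] — α of type ⟨⟨⟨e, t⟩, ⟨e, e⟩⟩, ⟨t, ⟨e, ⟨t, t⟩⟩⟩⟩ combines with ψ of type ⟨⟨e, t⟩, ⟨e, e⟩⟩: type ⟨t, ⟨e, ⟨t, t⟩⟩⟩.
[[α ψ] β] — [α ψ] of type ⟨t, ⟨e, ⟨t, t⟩⟩⟩ combines with β of type t: type ⟨e, ⟨t, t⟩⟩.
[ζ [[α ψ] β]] — [[α ψ] β] of type ⟨e, ⟨t, t⟩⟩ combines with ζ of type e: type ⟨t, t⟩.

⟨t, t⟩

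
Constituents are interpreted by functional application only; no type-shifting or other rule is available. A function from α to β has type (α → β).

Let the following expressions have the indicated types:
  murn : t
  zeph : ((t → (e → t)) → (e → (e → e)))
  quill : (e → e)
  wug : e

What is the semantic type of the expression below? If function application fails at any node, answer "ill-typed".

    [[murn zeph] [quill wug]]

ill-typed

[murn zeph]: t and ((t → (e → t)) → (e → (e → e))) cannot combine by function application — type clash.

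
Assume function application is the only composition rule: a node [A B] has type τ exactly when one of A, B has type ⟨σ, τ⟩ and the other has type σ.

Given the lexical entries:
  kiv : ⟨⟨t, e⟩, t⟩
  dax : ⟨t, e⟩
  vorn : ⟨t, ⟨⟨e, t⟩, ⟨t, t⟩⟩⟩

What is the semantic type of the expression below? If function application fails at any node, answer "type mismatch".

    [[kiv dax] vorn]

⟨⟨e, t⟩, ⟨t, t⟩⟩

[kiv dax] — kiv of type ⟨⟨t, e⟩, t⟩ combines with dax of type ⟨t, e⟩: type t.
[[kiv dax] vorn] — vorn of type ⟨t, ⟨⟨e, t⟩, ⟨t, t⟩⟩⟩ combines with [kiv dax] of type t: type ⟨⟨e, t⟩, ⟨t, t⟩⟩.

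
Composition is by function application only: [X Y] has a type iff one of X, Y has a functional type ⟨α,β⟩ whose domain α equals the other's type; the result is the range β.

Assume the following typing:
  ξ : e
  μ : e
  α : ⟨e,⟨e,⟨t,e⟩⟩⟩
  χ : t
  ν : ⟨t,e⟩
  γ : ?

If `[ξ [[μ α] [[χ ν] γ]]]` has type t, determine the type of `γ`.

[ξ [[μ α] [[χ ν] γ]]] is required to be t. ξ : e cannot yield t as functor, so [[μ α] [[χ ν] γ]] : ⟨e,t⟩.
[[μ α] [[χ ν] γ]] is required to be ⟨e,t⟩. [μ α] : ⟨e,⟨t,e⟩⟩ cannot yield ⟨e,t⟩ as functor, so [[χ ν] γ] : ⟨⟨e,⟨t,e⟩⟩,⟨e,t⟩⟩.
[[χ ν] γ] is required to be ⟨⟨e,⟨t,e⟩⟩,⟨e,t⟩⟩. [χ ν] : e cannot yield ⟨⟨e,⟨t,e⟩⟩,⟨e,t⟩⟩ as functor, so γ : ⟨e,⟨⟨e,⟨t,e⟩⟩,⟨e,t⟩⟩⟩.

⟨e,⟨⟨e,⟨t,e⟩⟩,⟨e,t⟩⟩⟩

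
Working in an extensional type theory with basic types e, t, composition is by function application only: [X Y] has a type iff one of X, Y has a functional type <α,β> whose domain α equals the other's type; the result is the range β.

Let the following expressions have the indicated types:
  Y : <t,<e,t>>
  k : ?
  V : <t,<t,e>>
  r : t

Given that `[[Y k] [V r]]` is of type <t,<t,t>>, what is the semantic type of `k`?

[[Y k] [V r]] must have type <t,<t,t>>. The sister [V r] has type <t,e>; that is not a function onto <t,<t,t>>, so [Y k] must be the functor, of type <<t,e>,<t,<t,t>>>.
[Y k] must have type <<t,e>,<t,<t,t>>>. The sister Y has type <t,<e,t>>; that is not a function onto <<t,e>,<t,<t,t>>>, so k must be the functor, of type <<t,<e,t>>,<<t,e>,<t,<t,t>>>>.

<<t,<e,t>>,<<t,e>,<t,<t,t>>>>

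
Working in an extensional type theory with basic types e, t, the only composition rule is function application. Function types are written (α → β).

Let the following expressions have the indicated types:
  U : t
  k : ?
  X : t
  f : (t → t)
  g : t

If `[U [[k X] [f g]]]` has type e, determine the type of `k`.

At [U [[k X] [f g]]] (required: e): U is t, which is not a function with range e; hence [[k X] [f g]] is the functor — type (t → e).
At [[k X] [f g]] (required: (t → e)): [f g] is t, which is not a function with range (t → e); hence [k X] is the functor — type (t → (t → e)).
At [k X] (required: (t → (t → e))): X is t, which is not a function with range (t → (t → e)); hence k is the functor — type (t → (t → (t → e))).

(t → (t → (t → e)))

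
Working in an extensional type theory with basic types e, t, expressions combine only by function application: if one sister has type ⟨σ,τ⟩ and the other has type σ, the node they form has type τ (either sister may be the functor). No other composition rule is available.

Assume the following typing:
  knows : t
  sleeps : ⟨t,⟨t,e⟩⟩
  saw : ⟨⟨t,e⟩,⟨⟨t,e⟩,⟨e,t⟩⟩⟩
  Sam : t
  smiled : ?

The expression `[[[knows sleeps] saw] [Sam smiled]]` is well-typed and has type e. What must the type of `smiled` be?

⟨t,⟨⟨⟨t,e⟩,⟨e,t⟩⟩,e⟩⟩

For [[[knows sleeps] saw] [Sam smiled]] to have type e with [[knows sleeps] saw] of type ⟨⟨t,e⟩,⟨e,t⟩⟩, [Sam smiled] must be the function: [Sam smiled] : ⟨⟨⟨t,e⟩,⟨e,t⟩⟩,e⟩.
For [Sam smiled] to have type ⟨⟨⟨t,e⟩,⟨e,t⟩⟩,e⟩ with Sam of type t, smiled must be the function: smiled : ⟨t,⟨⟨⟨t,e⟩,⟨e,t⟩⟩,e⟩⟩.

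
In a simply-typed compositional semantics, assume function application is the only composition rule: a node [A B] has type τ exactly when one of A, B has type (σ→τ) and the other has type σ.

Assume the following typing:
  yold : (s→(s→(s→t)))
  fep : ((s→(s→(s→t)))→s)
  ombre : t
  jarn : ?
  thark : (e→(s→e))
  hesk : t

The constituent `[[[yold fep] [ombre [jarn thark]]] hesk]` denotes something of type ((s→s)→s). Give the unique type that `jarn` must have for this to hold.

((e→(s→e))→(t→(s→(t→((s→s)→s)))))

At [[[yold fep] [ombre [jarn thark]]] hesk] (required: ((s→s)→s)): hesk is t, which is not a function with range ((s→s)→s); hence [[yold fep] [ombre [jarn thark]]] is the functor — type (t→((s→s)→s)).
At [[yold fep] [ombre [jarn thark]]] (required: (t→((s→s)→s))): [yold fep] is s, which is not a function with range (t→((s→s)→s)); hence [ombre [jarn thark]] is the functor — type (s→(t→((s→s)→s))).
At [ombre [jarn thark]] (required: (s→(t→((s→s)→s)))): ombre is t, which is not a function with range (s→(t→((s→s)→s))); hence [jarn thark] is the functor — type (t→(s→(t→((s→s)→s)))).
At [jarn thark] (required: (t→(s→(t→((s→s)→s))))): thark is (e→(s→e)), which is not a function with range (t→(s→(t→((s→s)→s)))); hence jarn is the functor — type ((e→(s→e))→(t→(s→(t→((s→s)→s))))).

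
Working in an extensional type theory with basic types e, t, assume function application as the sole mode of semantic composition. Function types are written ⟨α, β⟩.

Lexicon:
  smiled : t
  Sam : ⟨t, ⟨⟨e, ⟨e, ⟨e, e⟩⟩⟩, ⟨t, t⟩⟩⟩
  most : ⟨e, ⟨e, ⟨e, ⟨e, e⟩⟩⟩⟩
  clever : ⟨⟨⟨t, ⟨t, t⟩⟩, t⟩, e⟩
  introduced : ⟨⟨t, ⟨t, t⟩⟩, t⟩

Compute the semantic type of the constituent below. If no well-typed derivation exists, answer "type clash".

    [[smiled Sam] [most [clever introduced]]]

[smiled Sam]: ⟨t, ⟨⟨e, ⟨e, ⟨e, e⟩⟩⟩, ⟨t, t⟩⟩⟩ applied to t yields ⟨⟨e, ⟨e, ⟨e, e⟩⟩⟩, ⟨t, t⟩⟩.
[clever introduced]: ⟨⟨⟨t, ⟨t, t⟩⟩, t⟩, e⟩ applied to ⟨⟨t, ⟨t, t⟩⟩, t⟩ yields e.
[most [clever introduced]]: ⟨e, ⟨e, ⟨e, ⟨e, e⟩⟩⟩⟩ applied to e yields ⟨e, ⟨e, ⟨e, e⟩⟩⟩.
[[smiled Sam] [most [clever introduced]]]: ⟨⟨e, ⟨e, ⟨e, e⟩⟩⟩, ⟨t, t⟩⟩ applied to ⟨e, ⟨e, ⟨e, e⟩⟩⟩ yields ⟨t, t⟩.

⟨t, t⟩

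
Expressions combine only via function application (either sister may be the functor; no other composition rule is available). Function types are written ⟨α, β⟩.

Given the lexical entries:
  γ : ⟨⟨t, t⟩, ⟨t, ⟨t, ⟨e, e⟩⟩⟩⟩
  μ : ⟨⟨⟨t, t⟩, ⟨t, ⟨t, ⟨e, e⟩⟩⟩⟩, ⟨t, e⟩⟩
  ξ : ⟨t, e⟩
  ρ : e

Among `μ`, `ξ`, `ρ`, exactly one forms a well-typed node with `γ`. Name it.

μ — combines: μ : ⟨⟨⟨t, t⟩, ⟨t, ⟨t, ⟨e, e⟩⟩⟩⟩, ⟨t, e⟩⟩ takes γ : ⟨⟨t, t⟩, ⟨t, ⟨t, ⟨e, e⟩⟩⟩⟩ as argument, giving ⟨t, e⟩.
ξ : ⟨t, e⟩ — neither side's domain matches the other.
ρ : e — neither side's domain matches the other.

μ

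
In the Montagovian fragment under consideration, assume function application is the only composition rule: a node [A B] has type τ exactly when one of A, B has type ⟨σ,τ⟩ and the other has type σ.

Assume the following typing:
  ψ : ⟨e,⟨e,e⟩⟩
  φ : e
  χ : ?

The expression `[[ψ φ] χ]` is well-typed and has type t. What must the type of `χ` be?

⟨⟨e,e⟩,t⟩

For [[ψ φ] χ] to have type t with [ψ φ] of type ⟨e,e⟩, χ must be the function: χ : ⟨⟨e,e⟩,t⟩.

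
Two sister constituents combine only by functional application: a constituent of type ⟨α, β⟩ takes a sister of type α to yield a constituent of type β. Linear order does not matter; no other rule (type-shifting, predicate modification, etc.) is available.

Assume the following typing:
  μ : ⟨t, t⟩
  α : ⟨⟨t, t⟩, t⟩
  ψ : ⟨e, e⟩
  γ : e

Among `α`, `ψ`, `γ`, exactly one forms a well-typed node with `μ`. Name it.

α

α — combines: α : ⟨⟨t, t⟩, t⟩ takes μ : ⟨t, t⟩ as argument, giving t.
ψ : ⟨e, e⟩ — μ needs t; ψ needs e; neither fits.
γ : e — μ needs t; γ needs nothing (atomic); neither fits.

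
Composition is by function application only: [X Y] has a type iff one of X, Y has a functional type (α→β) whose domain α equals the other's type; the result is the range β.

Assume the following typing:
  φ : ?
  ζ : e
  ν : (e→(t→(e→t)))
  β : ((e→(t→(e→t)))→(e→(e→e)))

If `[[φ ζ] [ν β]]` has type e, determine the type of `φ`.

(e→((e→(e→e))→e))

[[φ ζ] [ν β]] must have type e. The sister [ν β] has type (e→(e→e)); that is not a function onto e, so [φ ζ] must be the functor, of type ((e→(e→e))→e).
[φ ζ] must have type ((e→(e→e))→e). The sister ζ has type e; that is not a function onto ((e→(e→e))→e), so φ must be the functor, of type (e→((e→(e→e))→e)).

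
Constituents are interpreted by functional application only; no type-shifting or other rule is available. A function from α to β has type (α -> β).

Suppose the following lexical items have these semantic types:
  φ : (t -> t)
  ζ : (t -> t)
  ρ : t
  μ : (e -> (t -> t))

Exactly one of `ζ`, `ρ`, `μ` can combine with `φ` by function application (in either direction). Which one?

ζ : (t -> t) — φ needs t; ζ needs t; neither fits.
ρ — combines: φ : (t -> t) takes ρ : t as argument, giving t.
μ : (e -> (t -> t)) — φ needs t; μ needs e; neither fits.

ρ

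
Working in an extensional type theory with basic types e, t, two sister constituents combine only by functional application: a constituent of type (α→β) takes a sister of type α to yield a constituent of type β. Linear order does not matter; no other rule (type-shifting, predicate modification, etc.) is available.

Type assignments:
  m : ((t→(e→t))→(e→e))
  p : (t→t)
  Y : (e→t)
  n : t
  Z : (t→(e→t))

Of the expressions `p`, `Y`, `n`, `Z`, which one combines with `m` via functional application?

p : (t→t) — does not combine with m.
Y : (e→t) — does not combine with m.
n : t — does not combine with m.
Z — combines: m : ((t→(e→t))→(e→e)) takes Z : (t→(e→t)) as argument, giving (e→e).

Z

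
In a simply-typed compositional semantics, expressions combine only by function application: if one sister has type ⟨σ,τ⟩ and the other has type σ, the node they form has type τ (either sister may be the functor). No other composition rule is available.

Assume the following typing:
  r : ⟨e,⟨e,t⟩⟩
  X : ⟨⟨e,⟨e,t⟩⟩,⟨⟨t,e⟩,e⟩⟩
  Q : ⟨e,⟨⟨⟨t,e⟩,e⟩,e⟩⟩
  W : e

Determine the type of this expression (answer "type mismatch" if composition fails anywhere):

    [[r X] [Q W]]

e

[r X]: functor X : ⟨⟨e,⟨e,t⟩⟩,⟨⟨t,e⟩,e⟩⟩, argument r : ⟨e,⟨e,t⟩⟩; result ⟨⟨t,e⟩,e⟩.
[Q W]: functor Q : ⟨e,⟨⟨⟨t,e⟩,e⟩,e⟩⟩, argument W : e; result ⟨⟨⟨t,e⟩,e⟩,e⟩.
[[r X] [Q W]]: functor [Q W] : ⟨⟨⟨t,e⟩,e⟩,e⟩, argument [r X] : ⟨⟨t,e⟩,e⟩; result e.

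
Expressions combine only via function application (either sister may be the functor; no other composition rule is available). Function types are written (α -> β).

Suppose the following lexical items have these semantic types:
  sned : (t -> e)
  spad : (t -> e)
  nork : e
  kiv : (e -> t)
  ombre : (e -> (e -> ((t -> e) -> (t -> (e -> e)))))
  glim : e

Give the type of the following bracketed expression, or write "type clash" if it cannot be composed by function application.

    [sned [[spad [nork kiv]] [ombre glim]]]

(t -> (e -> e))

[nork kiv]: kiv is (e -> t), nork is e; result t.
[spad [nork kiv]]: spad is (t -> e), [nork kiv] is t; result e.
[ombre glim]: ombre is (e -> (e -> ((t -> e) -> (t -> (e -> e))))), glim is e; result (e -> ((t -> e) -> (t -> (e -> e)))).
[[spad [nork kiv]] [ombre glim]]: [ombre glim] is (e -> ((t -> e) -> (t -> (e -> e)))), [spad [nork kiv]] is e; result ((t -> e) -> (t -> (e -> e))).
[sned [[spad [nork kiv]] [ombre glim]]]: [[spad [nork kiv]] [ombre glim]] is ((t -> e) -> (t -> (e -> e))), sned is (t -> e); result (t -> (e -> e)).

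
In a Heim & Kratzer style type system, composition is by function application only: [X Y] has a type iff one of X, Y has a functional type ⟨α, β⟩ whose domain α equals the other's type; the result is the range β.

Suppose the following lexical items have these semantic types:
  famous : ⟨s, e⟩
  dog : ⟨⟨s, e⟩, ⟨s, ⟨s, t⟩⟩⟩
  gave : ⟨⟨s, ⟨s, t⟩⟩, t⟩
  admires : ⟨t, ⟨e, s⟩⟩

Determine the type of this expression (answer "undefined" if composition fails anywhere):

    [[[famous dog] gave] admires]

⟨e, s⟩

[famous dog]: ⟨⟨s, e⟩, ⟨s, ⟨s, t⟩⟩⟩ applied to ⟨s, e⟩ yields ⟨s, ⟨s, t⟩⟩.
[[famous dog] gave]: ⟨⟨s, ⟨s, t⟩⟩, t⟩ applied to ⟨s, ⟨s, t⟩⟩ yields t.
[[[famous dog] gave] admires]: ⟨t, ⟨e, s⟩⟩ applied to t yields ⟨e, s⟩.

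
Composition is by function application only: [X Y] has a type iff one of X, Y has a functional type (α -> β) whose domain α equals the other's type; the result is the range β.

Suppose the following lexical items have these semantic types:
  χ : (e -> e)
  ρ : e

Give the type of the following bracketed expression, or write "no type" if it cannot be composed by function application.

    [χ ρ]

e

At [χ ρ], χ : (e -> e) takes ρ : e, giving e.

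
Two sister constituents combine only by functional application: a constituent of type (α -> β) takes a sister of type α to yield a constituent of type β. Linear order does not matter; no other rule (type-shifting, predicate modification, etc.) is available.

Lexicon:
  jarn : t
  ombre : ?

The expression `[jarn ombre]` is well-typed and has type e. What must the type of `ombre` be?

[jarn ombre] is required to be e. jarn : t cannot yield e as functor, so ombre : (t -> e).

(t -> e)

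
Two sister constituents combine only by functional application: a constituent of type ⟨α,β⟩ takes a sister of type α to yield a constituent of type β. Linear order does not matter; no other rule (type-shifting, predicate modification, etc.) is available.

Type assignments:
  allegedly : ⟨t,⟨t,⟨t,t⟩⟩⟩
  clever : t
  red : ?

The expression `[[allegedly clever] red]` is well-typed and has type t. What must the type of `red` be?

For [[allegedly clever] red] to have type t with [allegedly clever] of type ⟨t,⟨t,t⟩⟩, red must be the function: red : ⟨⟨t,⟨t,t⟩⟩,t⟩.

⟨⟨t,⟨t,t⟩⟩,t⟩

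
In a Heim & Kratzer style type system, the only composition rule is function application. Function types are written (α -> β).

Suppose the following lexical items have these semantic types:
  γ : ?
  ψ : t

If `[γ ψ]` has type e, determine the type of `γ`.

(t -> e)

For [γ ψ] to have type e with ψ of type t, γ must be the function: γ : (t -> e).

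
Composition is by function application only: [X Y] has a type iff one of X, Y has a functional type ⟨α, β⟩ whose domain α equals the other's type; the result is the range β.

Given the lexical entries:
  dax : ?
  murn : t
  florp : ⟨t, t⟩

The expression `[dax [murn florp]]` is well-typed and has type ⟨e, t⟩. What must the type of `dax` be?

[dax [murn florp]] must have type ⟨e, t⟩. The sister [murn florp] has type t; that is not a function onto ⟨e, t⟩, so dax must be the functor, of type ⟨t, ⟨e, t⟩⟩.

⟨t, ⟨e, t⟩⟩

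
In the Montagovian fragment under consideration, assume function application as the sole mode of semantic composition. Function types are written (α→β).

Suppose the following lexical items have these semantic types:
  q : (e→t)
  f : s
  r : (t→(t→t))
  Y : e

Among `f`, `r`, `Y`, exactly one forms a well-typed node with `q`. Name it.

Y

f : s — does not combine with q.
r : (t→(t→t)) — does not combine with q.
Y — combines: q : (e→t) takes Y : e as argument, giving t.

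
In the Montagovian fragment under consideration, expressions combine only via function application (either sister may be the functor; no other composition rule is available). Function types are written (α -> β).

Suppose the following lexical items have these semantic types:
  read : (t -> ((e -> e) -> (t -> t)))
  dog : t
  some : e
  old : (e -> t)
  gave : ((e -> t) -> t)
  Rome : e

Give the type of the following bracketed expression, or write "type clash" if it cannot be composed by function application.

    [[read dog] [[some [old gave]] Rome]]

[read dog]: read is (t -> ((e -> e) -> (t -> t))), dog is t; result ((e -> e) -> (t -> t)).
[old gave]: gave is ((e -> t) -> t), old is (e -> t); result t.
[some [old gave]]: e and t cannot combine by function application — type clash.

type clash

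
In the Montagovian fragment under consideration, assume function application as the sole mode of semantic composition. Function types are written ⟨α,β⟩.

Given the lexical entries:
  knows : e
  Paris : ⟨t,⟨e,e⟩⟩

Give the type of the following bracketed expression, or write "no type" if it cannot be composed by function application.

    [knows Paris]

no type

At [knows Paris]: neither e nor ⟨t,⟨e,e⟩⟩ can take the other as argument; the node is ill-typed.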